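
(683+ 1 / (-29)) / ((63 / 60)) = 132040 / 203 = 650.44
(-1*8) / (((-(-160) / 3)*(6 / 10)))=-1 / 4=-0.25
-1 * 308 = -308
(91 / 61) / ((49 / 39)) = 507 / 427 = 1.19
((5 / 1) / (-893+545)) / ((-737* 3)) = 0.00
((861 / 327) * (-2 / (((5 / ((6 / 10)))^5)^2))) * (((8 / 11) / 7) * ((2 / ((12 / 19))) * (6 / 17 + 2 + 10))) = -0.00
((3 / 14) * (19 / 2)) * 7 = 57 / 4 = 14.25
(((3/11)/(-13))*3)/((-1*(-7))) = -9/1001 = -0.01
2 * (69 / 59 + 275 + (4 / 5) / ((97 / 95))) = 3170004 / 5723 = 553.91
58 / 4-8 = 13 / 2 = 6.50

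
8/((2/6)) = 24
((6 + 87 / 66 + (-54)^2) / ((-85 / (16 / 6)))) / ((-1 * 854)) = 128626 / 1197735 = 0.11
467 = 467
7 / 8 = 0.88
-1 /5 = -0.20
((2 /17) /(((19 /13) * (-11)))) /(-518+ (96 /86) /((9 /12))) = 0.00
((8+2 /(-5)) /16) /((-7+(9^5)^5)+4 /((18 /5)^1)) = 171 /258443275569066931957287520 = 0.00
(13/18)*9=13/2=6.50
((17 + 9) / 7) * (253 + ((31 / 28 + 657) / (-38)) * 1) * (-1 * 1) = -3259945 / 3724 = -875.39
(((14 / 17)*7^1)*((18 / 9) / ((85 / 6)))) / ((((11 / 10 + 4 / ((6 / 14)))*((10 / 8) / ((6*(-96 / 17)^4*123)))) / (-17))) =-1769130449436672 / 2222076205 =-796161.02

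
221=221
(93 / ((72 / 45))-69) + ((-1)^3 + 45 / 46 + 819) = 148691 / 184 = 808.10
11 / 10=1.10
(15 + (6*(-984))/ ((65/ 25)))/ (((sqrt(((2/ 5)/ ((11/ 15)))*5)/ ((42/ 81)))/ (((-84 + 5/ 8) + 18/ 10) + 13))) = 577507*sqrt(330)/ 216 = 48569.15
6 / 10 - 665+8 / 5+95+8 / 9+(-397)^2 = 7066894 / 45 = 157042.09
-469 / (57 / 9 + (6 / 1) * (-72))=1407 / 1277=1.10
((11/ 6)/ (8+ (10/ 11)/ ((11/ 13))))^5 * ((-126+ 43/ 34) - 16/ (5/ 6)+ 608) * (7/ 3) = 768943665777863620429/ 2109681399655230658560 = 0.36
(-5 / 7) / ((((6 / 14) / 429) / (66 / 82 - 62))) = 1793935 / 41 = 43754.51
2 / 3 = 0.67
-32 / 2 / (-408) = 2 / 51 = 0.04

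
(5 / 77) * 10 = 50 / 77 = 0.65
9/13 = 0.69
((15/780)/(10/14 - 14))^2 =49/23386896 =0.00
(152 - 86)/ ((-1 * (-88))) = 3/ 4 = 0.75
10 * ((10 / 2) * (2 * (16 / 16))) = 100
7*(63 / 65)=441 / 65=6.78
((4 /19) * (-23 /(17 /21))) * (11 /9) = -7084 /969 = -7.31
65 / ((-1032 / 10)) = -325 / 516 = -0.63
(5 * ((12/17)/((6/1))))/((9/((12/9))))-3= -1337/459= -2.91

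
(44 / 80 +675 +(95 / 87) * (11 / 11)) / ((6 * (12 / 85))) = 20015069 / 25056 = 798.81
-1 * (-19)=19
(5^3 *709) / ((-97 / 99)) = -8773875 / 97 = -90452.32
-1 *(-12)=12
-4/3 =-1.33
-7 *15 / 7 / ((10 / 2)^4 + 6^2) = -15 / 661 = -0.02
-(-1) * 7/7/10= 1/10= 0.10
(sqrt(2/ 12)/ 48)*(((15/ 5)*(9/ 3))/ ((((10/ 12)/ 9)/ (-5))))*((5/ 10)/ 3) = -9*sqrt(6)/ 32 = -0.69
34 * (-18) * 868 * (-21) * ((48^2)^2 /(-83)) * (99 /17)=-344859079606272 /83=-4154928669955.08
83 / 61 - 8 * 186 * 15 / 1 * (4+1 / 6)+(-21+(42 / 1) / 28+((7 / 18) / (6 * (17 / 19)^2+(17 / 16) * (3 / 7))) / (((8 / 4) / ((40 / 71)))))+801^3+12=8516903089135307873 / 16575352002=513829394.88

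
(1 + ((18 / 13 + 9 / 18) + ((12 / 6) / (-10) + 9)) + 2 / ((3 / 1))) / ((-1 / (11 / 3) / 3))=-52987 / 390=-135.86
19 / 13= 1.46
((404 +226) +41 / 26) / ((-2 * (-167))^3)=16421 / 968752304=0.00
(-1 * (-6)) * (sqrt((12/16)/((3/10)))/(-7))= -3 * sqrt(10)/7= -1.36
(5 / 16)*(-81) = -405 / 16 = -25.31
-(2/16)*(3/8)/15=-1/320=-0.00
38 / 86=19 / 43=0.44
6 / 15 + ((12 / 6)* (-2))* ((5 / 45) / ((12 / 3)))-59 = -58.71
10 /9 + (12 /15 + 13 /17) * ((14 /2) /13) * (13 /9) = 1781 /765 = 2.33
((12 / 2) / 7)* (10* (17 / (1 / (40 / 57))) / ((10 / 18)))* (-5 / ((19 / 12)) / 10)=-58.12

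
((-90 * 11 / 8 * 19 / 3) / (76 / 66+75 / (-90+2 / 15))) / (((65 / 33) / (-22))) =27619.53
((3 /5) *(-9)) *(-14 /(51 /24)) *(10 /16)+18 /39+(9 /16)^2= 1301997 /56576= 23.01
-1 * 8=-8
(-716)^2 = 512656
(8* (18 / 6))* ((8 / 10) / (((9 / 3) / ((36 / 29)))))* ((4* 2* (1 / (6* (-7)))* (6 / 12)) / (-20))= 0.04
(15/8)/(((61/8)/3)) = 0.74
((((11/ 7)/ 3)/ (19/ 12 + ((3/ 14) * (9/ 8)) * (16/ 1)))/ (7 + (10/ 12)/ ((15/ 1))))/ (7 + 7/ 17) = 748/ 406273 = 0.00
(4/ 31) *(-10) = -40/ 31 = -1.29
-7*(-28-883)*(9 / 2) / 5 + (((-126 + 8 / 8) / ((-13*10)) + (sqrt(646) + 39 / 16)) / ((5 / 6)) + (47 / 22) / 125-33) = 6*sqrt(646) / 5 + 816586619 / 143000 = 5740.90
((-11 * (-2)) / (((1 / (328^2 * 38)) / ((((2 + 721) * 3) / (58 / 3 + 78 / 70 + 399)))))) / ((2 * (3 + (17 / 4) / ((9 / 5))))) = 9702680359680 / 223687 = 43376147.74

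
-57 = -57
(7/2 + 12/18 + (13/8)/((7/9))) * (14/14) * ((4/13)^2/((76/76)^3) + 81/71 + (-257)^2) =104119518947/251979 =413207.13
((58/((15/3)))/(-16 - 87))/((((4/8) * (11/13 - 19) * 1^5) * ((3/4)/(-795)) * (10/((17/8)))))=-339677/121540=-2.79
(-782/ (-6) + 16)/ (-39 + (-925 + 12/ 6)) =-439/ 2886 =-0.15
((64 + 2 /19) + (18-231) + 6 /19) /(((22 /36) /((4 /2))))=-101628 /209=-486.26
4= 4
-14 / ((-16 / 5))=35 / 8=4.38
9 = 9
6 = 6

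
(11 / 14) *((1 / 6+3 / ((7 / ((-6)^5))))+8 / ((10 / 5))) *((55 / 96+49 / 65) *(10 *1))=-12730808717 / 366912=-34697.17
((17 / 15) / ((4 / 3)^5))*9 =12393 / 5120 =2.42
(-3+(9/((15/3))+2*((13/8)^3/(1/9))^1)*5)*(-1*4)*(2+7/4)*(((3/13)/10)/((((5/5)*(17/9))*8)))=-8132481/905216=-8.98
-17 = -17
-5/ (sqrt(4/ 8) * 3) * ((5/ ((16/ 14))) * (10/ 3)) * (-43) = 37625 * sqrt(2)/ 36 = 1478.05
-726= -726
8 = 8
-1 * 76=-76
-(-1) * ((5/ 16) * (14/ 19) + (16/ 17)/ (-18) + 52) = 1213451/ 23256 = 52.18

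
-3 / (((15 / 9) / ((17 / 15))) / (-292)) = 14892 / 25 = 595.68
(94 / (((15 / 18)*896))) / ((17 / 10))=141 / 1904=0.07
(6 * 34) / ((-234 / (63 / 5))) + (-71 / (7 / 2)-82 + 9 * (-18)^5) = -17006225.27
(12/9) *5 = 20/3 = 6.67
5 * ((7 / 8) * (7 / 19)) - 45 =-6595 / 152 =-43.39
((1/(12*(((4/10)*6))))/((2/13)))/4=65/1152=0.06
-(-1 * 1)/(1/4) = 4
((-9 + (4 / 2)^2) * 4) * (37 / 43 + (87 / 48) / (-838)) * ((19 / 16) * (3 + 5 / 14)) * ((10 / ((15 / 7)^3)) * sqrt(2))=-21653107693 * sqrt(2) / 311333760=-98.36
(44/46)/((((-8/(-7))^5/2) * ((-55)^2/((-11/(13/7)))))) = -117649/61235200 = -0.00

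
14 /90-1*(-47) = 2122 /45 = 47.16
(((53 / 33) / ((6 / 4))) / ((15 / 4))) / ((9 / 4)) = 1696 / 13365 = 0.13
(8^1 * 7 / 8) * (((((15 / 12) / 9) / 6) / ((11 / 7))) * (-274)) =-33565 / 1188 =-28.25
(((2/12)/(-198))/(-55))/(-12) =-1/784080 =-0.00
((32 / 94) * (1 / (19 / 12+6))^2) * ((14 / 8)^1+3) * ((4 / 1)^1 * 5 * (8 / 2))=2.25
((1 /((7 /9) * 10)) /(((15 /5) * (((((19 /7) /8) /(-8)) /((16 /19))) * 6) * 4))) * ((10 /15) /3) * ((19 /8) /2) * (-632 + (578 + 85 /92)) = 514 /1035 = 0.50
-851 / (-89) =851 / 89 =9.56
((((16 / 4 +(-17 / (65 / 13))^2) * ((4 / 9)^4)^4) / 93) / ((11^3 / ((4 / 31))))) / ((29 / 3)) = 6682969112576 / 1718381548624550363484975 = 0.00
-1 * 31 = -31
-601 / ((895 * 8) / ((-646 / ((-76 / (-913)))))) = 9328121 / 14320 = 651.41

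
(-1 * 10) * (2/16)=-5/4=-1.25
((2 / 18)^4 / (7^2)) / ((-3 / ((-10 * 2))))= 20 / 964467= 0.00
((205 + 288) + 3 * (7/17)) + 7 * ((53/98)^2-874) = -131120935/23324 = -5621.72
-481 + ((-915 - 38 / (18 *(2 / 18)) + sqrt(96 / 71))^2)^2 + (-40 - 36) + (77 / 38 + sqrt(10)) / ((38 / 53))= -925592087168 *sqrt(426) / 5041 + 53 *sqrt(10) / 38 + 5539562084522507085 / 7279204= 757222341992.67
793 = 793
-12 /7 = -1.71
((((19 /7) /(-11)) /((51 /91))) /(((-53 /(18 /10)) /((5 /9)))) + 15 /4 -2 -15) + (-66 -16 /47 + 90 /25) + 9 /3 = -2039778683 /27949020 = -72.98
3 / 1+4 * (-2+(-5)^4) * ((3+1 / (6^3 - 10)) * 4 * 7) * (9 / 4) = 48590571 / 103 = 471753.12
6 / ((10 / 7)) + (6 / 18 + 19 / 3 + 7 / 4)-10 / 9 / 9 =20239 / 1620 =12.49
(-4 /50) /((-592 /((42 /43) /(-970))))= -21 /154327000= -0.00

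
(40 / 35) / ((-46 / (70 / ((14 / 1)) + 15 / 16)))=-95 / 644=-0.15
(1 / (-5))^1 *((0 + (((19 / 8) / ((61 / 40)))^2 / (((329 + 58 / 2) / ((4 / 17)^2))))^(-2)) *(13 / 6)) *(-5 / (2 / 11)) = 5298551074257097943 / 62554080000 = 84703524.92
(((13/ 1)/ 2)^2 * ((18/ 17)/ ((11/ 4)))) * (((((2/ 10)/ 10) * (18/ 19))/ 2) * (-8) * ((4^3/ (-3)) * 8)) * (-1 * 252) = -4709892096/ 88825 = -53024.40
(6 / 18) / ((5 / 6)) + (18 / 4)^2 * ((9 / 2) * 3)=273.78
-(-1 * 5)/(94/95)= 475/94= 5.05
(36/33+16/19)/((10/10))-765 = -159481/209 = -763.07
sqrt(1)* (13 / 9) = 13 / 9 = 1.44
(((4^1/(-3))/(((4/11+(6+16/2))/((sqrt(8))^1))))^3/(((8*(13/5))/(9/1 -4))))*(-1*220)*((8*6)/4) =11.49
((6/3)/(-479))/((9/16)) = -32/4311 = -0.01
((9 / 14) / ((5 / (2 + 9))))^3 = 970299 / 343000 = 2.83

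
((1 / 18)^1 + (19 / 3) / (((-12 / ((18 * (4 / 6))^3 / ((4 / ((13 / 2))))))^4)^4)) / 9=9212098434352382260789619562305947828225 / 162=56864805150323347288824810000000000000.00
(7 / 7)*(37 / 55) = 37 / 55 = 0.67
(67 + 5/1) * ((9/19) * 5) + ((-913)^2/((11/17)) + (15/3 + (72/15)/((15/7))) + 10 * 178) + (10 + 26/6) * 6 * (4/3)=1838699492/1425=1290315.43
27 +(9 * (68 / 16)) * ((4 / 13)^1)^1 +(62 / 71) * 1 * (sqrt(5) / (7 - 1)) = 31 * sqrt(5) / 213 +504 / 13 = 39.09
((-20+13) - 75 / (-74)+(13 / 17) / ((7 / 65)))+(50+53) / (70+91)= 355273 / 202538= 1.75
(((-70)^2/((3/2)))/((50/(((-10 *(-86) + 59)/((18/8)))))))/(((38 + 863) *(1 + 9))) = 360248/121635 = 2.96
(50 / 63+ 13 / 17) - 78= -81869 / 1071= -76.44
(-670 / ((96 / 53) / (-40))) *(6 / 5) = 17755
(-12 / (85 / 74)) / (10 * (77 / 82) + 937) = -6068 / 549695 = -0.01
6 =6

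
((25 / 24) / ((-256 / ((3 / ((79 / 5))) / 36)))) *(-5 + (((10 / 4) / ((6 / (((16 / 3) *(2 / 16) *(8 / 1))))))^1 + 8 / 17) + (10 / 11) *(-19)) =4119125 / 9802653696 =0.00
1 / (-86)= -1 / 86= -0.01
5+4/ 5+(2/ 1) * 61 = 127.80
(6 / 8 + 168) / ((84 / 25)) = 5625 / 112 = 50.22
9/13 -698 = -9065/13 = -697.31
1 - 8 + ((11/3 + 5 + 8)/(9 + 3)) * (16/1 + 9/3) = 349/18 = 19.39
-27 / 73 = -0.37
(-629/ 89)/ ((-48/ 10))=3145/ 2136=1.47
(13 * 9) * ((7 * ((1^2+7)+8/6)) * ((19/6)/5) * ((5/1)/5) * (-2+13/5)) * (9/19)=1375.92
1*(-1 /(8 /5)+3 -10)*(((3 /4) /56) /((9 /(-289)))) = 17629 /5376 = 3.28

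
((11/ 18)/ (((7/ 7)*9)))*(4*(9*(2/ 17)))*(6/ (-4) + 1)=-22/ 153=-0.14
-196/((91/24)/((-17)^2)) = -194208/13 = -14939.08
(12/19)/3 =4/19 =0.21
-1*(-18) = 18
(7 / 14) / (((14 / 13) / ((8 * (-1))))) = -26 / 7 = -3.71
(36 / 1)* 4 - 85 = 59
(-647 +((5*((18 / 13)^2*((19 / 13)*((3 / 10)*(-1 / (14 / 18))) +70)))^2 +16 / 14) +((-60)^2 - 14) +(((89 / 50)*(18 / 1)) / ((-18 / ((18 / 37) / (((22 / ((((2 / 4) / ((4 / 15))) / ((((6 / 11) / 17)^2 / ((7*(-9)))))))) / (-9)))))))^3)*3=-79091896655435199745405266298499493 / 392564750993752064000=-201474779524191.16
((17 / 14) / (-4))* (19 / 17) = -19 / 56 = -0.34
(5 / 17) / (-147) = -5 / 2499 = -0.00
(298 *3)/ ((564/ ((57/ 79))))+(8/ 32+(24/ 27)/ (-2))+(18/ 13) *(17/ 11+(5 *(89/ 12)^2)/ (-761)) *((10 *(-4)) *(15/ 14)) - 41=-11232368598455/ 101823069348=-110.31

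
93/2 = 46.50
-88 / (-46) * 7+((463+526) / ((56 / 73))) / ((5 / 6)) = 5024713 / 3220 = 1560.47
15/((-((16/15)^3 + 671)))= -50625/2268721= -0.02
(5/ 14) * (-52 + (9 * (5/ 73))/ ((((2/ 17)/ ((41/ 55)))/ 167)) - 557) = 347685/ 22484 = 15.46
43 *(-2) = -86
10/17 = 0.59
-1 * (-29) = 29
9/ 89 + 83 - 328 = -21796/ 89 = -244.90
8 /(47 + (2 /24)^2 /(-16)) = 18432 /108287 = 0.17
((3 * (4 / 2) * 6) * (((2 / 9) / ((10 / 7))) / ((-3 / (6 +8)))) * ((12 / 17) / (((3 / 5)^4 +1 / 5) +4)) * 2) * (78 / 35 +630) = -41305600 / 7667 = -5387.45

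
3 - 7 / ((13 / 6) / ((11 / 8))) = -75 / 52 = -1.44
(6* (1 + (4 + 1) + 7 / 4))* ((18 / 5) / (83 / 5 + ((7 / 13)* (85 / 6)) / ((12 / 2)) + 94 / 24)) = 97929 / 12746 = 7.68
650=650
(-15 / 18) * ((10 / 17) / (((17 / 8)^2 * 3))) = -1600 / 44217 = -0.04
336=336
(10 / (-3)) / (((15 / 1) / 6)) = -1.33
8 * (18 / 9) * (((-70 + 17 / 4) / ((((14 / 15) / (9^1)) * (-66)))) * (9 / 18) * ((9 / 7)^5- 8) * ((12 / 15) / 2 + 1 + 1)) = -1070930214 / 1294139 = -827.52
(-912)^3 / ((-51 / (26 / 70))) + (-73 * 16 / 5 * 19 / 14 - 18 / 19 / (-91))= 811855324562 / 146965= 5524140.61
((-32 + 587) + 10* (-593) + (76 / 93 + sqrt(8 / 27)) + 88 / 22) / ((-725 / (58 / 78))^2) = -499427 / 88408125 + 2* sqrt(6) / 8555625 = -0.01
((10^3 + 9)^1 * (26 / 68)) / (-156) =-1009 / 408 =-2.47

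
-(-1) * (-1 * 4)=-4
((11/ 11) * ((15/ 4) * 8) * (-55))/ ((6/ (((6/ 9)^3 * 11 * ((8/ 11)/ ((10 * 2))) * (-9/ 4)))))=220/ 3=73.33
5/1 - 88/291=1367/291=4.70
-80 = -80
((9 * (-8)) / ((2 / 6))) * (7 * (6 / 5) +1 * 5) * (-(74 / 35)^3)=5864401728 / 214375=27355.81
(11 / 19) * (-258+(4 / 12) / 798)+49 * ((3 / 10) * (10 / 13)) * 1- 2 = -82820287 / 591318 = -140.06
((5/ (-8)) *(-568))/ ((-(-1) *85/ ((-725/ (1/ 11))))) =-566225/ 17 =-33307.35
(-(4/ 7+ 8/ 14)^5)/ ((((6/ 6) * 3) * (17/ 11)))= -360448/ 857157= -0.42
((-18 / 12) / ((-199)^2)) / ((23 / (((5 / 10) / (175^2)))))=-3 / 111575817500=-0.00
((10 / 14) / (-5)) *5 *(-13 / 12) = 0.77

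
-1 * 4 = -4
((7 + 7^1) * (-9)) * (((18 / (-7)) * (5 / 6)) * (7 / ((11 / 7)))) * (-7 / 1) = -92610 / 11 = -8419.09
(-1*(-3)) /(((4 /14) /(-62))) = -651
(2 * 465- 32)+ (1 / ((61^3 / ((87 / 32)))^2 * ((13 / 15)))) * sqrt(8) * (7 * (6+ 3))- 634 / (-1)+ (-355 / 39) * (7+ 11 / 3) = 7152705 * sqrt(2) / 342919611746816+ 167884 / 117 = 1434.91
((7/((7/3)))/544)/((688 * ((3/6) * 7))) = 3/1309952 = 0.00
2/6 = 1/3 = 0.33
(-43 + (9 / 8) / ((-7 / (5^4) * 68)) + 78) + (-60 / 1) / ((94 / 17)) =4057705 / 178976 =22.67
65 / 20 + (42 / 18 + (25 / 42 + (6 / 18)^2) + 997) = 252829 / 252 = 1003.29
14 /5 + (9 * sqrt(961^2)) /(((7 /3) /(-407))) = -52802047 /35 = -1508629.91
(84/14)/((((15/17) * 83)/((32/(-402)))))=-544/83415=-0.01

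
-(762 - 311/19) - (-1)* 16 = -13863/19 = -729.63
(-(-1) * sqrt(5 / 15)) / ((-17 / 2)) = -2 * sqrt(3) / 51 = -0.07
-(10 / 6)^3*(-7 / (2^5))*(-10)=-4375 / 432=-10.13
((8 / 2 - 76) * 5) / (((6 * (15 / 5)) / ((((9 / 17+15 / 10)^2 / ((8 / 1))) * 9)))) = -214245 / 2312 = -92.67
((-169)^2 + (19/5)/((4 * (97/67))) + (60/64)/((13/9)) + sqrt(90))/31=921.67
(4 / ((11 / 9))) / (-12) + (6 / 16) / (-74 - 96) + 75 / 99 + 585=26276461 / 44880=585.48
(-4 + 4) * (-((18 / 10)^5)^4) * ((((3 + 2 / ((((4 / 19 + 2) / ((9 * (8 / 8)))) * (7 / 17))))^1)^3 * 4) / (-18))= 0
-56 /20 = -14 /5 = -2.80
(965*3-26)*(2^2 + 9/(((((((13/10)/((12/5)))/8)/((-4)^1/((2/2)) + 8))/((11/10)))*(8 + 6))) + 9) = 71504087/455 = 157151.84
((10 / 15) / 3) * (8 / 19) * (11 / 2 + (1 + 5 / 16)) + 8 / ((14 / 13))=9655 / 1197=8.07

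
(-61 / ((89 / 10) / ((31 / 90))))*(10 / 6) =-9455 / 2403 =-3.93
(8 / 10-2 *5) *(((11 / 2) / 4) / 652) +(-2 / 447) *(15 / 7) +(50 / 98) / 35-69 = -69.01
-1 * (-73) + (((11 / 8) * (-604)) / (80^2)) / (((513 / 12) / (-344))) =5064623 / 68400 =74.04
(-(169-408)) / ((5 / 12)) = 2868 / 5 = 573.60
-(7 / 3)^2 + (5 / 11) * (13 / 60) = -2117 / 396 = -5.35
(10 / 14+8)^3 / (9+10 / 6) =680943 / 10976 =62.04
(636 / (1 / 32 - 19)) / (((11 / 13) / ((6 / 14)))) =-793728 / 46739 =-16.98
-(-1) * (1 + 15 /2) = 17 /2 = 8.50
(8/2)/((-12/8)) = -8/3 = -2.67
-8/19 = -0.42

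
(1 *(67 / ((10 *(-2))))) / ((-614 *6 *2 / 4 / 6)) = 67 / 6140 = 0.01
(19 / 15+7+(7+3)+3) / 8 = 319 / 120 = 2.66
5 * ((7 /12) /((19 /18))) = 105 /38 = 2.76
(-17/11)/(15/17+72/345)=-33235/23463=-1.42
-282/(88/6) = -423/22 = -19.23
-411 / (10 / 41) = -16851 / 10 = -1685.10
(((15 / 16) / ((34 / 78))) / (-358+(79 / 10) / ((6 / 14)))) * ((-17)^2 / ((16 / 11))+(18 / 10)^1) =-1.27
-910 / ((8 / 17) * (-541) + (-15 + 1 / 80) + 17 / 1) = 1237600 / 343503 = 3.60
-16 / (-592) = 1 / 37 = 0.03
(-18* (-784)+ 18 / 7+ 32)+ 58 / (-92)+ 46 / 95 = 432739147 / 30590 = 14146.43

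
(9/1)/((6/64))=96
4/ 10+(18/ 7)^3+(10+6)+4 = 64146/ 1715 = 37.40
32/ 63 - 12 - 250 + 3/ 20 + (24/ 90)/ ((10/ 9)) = -1644943/ 6300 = -261.10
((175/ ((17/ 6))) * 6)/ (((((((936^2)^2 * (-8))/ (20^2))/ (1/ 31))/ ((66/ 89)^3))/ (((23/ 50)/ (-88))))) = 487025/ 293371394474456064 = 0.00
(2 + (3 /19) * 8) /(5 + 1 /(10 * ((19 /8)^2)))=5890 /9057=0.65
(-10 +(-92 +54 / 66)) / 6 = -371 / 22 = -16.86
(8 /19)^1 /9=0.05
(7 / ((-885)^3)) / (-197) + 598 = 81657714849757 / 136551362625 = 598.00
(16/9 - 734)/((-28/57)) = 62605/42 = 1490.60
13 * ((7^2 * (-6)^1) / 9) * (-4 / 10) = 2548 / 15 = 169.87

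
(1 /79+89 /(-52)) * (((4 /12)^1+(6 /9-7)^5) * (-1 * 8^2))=-3499773088 /3159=-1107873.72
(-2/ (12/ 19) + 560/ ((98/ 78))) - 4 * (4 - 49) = 26147/ 42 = 622.55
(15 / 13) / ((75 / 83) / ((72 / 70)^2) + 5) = 107568 / 545753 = 0.20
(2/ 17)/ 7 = 2/ 119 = 0.02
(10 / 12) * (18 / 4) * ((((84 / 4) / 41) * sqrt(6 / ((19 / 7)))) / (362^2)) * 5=1575 * sqrt(798) / 408333104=0.00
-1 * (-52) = 52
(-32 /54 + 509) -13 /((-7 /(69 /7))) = 696842 /1323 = 526.71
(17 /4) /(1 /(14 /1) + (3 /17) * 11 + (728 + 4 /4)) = 2023 /347962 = 0.01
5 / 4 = 1.25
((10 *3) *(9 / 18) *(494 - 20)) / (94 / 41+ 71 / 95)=9231150 / 3947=2338.78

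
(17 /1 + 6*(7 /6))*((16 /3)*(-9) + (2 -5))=-1224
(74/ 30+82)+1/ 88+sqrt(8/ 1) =2 * sqrt(2)+111511/ 1320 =87.31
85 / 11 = 7.73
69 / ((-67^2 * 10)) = -69 / 44890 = -0.00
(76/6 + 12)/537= 74/1611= 0.05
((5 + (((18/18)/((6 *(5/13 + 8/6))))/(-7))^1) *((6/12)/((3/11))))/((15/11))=188639/28140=6.70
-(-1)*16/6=8/3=2.67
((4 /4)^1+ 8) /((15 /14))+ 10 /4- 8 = 29 /10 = 2.90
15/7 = 2.14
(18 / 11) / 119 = 18 / 1309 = 0.01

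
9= 9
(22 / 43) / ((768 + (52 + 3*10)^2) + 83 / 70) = 1540 / 22554489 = 0.00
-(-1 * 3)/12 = 1/4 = 0.25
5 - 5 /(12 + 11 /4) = 275 /59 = 4.66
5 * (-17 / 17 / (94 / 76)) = -190 / 47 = -4.04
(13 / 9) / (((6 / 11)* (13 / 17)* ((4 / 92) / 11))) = 47311 / 54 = 876.13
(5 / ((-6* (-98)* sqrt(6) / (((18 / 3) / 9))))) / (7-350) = -5* sqrt(6) / 1815156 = -0.00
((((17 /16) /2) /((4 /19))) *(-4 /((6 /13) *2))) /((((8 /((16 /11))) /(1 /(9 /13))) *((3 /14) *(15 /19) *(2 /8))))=-7260071 /106920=-67.90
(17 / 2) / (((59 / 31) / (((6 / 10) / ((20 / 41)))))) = 64821 / 11800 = 5.49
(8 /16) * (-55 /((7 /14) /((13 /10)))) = -143 /2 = -71.50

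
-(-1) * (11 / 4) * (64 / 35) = 176 / 35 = 5.03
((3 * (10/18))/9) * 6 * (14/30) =14/27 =0.52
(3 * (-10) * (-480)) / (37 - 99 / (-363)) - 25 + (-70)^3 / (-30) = 1450745 / 123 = 11794.67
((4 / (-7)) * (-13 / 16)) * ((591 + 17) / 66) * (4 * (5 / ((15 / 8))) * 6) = 63232 / 231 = 273.73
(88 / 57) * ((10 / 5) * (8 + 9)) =2992 / 57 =52.49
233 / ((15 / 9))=699 / 5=139.80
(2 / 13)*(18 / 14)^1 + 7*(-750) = -5249.80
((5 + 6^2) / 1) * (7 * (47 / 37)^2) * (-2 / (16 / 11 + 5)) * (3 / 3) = -13947626 / 97199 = -143.50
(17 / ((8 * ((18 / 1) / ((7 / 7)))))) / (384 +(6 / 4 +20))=17 / 58392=0.00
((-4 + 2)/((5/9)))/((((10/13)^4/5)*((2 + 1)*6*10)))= -28561/100000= -0.29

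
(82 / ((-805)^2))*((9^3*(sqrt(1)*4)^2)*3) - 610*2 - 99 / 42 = -1578497287 / 1296050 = -1217.93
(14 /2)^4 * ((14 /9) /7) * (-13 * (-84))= 1747928 /3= 582642.67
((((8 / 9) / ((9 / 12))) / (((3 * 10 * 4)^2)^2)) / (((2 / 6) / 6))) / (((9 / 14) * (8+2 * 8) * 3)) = 7 / 3149280000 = 0.00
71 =71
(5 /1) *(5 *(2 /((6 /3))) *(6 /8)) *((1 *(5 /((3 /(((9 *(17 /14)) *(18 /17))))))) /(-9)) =-1125 /28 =-40.18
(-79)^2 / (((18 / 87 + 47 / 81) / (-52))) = -762325668 / 1849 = -412290.79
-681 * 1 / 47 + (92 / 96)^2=-367393 / 27072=-13.57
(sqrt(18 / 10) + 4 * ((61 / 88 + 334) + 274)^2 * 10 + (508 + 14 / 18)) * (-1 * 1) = -129118847597 / 8712- 3 * sqrt(5) / 5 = -14820805.70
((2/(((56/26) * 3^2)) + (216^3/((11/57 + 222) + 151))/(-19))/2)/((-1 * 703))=476136569/471057804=1.01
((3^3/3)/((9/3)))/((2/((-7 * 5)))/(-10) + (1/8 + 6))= 1400/2861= 0.49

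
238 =238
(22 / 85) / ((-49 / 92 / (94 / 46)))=-0.99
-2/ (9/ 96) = -64/ 3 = -21.33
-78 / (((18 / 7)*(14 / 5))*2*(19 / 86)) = -2795 / 114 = -24.52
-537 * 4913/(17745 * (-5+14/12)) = 5276562/136045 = 38.79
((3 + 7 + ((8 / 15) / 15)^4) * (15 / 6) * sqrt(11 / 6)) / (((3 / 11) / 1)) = 140959006903 * sqrt(66) / 9226406250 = 124.12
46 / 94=23 / 47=0.49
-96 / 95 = -1.01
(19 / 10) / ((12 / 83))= 13.14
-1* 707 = -707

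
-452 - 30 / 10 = -455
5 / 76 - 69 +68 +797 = 60501 / 76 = 796.07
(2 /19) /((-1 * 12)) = -1 /114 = -0.01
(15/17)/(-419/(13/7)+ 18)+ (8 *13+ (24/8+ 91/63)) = 44780053/412947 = 108.44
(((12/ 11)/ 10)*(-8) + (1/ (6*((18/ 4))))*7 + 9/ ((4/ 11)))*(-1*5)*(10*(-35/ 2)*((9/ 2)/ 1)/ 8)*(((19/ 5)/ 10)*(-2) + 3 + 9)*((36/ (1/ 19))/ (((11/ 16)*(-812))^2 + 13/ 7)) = 112522292043/ 383946541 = 293.07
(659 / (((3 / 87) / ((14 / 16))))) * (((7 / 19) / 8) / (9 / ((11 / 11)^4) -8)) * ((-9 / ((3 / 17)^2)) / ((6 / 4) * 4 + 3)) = -270630871 / 10944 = -24728.70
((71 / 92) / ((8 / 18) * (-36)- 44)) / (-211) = 71 / 1164720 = 0.00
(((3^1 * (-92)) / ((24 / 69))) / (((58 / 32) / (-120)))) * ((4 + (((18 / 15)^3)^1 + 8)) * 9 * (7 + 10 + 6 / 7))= 23529242880 / 203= 115907600.39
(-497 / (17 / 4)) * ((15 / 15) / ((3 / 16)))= -31808 / 51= -623.69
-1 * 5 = -5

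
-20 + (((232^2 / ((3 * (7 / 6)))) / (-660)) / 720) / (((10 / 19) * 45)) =-233903479 / 11694375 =-20.00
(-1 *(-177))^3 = 5545233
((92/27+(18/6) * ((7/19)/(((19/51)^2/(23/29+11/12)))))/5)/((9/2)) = 365694703/483353730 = 0.76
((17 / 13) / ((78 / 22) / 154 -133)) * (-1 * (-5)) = -143990 / 2928419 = -0.05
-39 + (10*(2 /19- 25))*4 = -19661 /19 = -1034.79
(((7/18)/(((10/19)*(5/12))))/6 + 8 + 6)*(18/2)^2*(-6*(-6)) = 1042146/25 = 41685.84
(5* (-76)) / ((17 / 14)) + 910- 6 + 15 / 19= 191167 / 323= 591.85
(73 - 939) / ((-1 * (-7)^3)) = -866 / 343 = -2.52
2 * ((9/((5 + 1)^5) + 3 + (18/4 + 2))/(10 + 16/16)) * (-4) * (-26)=106717/594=179.66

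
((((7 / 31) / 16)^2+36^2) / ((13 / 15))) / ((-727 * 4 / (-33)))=16.97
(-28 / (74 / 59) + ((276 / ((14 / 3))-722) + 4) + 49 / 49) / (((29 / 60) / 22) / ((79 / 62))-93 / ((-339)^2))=-117287700695220 / 2833602709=-41391.72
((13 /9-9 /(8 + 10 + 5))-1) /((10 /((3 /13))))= 11 /8970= 0.00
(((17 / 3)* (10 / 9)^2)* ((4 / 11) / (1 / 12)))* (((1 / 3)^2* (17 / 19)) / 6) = 231200 / 457083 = 0.51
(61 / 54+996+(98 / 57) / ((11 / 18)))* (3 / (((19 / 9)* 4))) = 355.24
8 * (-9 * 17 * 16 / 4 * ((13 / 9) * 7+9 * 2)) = -137632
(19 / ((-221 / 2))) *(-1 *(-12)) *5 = -2280 / 221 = -10.32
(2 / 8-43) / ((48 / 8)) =-57 / 8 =-7.12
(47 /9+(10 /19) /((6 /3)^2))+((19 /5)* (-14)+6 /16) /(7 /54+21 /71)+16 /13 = -8527055233 /72514260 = -117.59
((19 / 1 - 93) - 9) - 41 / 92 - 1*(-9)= -6849 / 92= -74.45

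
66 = 66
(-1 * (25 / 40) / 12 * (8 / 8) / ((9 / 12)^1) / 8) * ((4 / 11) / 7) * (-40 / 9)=25 / 12474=0.00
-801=-801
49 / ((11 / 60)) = 2940 / 11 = 267.27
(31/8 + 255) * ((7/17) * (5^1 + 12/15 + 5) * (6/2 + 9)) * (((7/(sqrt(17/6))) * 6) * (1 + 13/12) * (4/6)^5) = 8118320 * sqrt(102)/867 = 94568.64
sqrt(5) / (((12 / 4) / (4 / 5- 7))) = -31 * sqrt(5) / 15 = -4.62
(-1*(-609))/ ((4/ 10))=3045/ 2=1522.50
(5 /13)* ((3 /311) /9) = 5 /12129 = 0.00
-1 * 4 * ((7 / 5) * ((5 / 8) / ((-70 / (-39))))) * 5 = -39 / 4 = -9.75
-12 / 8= -3 / 2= -1.50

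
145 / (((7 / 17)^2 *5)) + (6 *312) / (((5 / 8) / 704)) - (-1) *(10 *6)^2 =517536001 / 245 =2112391.84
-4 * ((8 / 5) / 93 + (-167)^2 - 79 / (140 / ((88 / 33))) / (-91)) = -33043484956 / 296205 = -111556.13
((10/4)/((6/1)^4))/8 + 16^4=1358954501/20736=65536.00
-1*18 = -18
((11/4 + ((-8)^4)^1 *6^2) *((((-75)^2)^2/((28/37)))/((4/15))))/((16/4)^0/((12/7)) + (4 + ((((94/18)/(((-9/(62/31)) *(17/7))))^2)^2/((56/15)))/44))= 5461799569743880457441015625/1082821113402448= 5044046059077.82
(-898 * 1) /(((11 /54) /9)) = -436428 /11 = -39675.27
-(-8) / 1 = 8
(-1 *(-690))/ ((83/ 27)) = 18630/ 83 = 224.46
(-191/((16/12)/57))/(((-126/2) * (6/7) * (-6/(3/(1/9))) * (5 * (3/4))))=-3629/20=-181.45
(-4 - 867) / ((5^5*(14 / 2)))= -871 / 21875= -0.04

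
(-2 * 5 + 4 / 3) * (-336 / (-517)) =-2912 / 517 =-5.63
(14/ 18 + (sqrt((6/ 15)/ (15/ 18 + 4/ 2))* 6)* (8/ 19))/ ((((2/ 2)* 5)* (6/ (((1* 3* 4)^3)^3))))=668860416/ 5 + 82556485632* sqrt(255)/ 8075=297031693.80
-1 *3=-3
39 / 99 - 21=-680 / 33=-20.61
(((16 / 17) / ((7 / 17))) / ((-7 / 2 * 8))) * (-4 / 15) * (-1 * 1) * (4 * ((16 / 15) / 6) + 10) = -7712 / 33075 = -0.23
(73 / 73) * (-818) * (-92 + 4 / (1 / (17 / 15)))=1073216 / 15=71547.73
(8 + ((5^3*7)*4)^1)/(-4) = -877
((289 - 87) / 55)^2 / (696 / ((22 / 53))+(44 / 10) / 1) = 20402 / 2542705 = 0.01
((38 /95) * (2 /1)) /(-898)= -2 /2245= -0.00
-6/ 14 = -3/ 7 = -0.43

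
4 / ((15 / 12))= 16 / 5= 3.20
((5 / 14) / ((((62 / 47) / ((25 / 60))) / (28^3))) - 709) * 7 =1150541 / 93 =12371.41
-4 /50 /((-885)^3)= 2 /17328853125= 0.00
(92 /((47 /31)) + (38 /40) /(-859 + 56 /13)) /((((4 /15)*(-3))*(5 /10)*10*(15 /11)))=-2323786047 /208886800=-11.12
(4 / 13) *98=30.15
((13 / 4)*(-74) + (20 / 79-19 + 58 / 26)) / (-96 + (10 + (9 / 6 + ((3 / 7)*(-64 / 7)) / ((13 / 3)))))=3.01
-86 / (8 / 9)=-387 / 4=-96.75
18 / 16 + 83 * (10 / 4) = 1669 / 8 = 208.62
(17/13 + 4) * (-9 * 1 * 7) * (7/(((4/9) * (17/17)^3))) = -273861/52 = -5266.56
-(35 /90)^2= -49 /324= -0.15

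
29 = 29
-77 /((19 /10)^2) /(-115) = 1540 /8303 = 0.19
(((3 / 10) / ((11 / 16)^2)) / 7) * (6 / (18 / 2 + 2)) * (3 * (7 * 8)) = 55296 / 6655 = 8.31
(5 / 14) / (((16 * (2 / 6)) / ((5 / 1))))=75 / 224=0.33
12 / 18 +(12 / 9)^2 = 22 / 9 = 2.44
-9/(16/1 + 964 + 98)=-9/1078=-0.01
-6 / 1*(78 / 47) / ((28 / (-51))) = 5967 / 329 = 18.14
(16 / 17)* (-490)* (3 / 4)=-5880 / 17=-345.88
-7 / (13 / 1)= -7 / 13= -0.54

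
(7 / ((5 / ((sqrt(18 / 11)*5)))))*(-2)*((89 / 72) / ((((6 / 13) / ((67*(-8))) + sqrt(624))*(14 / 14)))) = -7562133488*sqrt(858) / 249950967255 - 542633*sqrt(22) / 83316989085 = -0.89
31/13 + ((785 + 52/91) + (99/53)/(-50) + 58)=203993291/241150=845.92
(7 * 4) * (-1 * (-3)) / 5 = 84 / 5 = 16.80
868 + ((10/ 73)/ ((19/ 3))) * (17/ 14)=8427667/ 9709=868.03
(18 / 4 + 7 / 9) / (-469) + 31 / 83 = 253817 / 700686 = 0.36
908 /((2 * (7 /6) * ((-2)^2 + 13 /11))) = 9988 /133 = 75.10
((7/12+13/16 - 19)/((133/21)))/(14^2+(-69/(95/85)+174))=-845/93712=-0.01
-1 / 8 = -0.12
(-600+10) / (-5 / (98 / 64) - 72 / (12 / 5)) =2891 / 163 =17.74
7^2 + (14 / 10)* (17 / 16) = 4039 / 80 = 50.49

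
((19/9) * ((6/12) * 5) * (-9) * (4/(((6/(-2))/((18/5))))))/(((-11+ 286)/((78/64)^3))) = 3381183/2252800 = 1.50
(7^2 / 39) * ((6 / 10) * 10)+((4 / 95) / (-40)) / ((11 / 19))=53887 / 7150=7.54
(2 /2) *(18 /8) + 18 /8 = 9 /2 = 4.50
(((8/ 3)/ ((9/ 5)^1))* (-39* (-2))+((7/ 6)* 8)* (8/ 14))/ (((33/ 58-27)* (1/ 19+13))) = -149872/ 427707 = -0.35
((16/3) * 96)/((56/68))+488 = 7768/7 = 1109.71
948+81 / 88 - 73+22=897.92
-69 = -69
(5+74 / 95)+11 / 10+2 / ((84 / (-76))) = 5.07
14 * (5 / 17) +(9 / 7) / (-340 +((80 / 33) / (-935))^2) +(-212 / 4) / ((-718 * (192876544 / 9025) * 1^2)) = 31349689905357744902593 / 7620488135244753362944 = 4.11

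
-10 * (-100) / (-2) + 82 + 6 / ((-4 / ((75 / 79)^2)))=-5234351 / 12482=-419.35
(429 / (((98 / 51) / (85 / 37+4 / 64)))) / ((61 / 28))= 30564963 / 126392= 241.83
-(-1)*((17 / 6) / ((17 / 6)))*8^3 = 512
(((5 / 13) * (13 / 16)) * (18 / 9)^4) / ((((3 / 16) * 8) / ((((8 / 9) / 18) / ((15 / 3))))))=8 / 243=0.03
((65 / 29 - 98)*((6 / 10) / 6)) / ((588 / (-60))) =0.98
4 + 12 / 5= 32 / 5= 6.40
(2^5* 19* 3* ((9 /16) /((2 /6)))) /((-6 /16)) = -8208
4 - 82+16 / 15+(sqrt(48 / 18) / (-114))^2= -3749336 / 48735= -76.93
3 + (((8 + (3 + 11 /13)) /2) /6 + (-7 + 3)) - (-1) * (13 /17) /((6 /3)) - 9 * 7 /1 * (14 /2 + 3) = -417445 /663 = -629.63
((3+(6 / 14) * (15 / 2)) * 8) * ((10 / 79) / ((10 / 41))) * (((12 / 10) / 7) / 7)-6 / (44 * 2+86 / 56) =191857776 / 339660895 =0.56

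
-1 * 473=-473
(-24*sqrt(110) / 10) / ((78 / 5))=-2*sqrt(110) / 13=-1.61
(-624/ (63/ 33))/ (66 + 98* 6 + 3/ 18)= -13728/ 27475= -0.50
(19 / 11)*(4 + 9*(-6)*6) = -552.73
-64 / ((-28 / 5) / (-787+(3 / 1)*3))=-62240 / 7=-8891.43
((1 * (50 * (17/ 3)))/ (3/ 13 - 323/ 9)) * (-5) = 82875/ 2086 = 39.73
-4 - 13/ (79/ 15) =-511/ 79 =-6.47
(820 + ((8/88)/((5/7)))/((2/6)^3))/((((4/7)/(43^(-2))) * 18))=317023/7322040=0.04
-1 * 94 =-94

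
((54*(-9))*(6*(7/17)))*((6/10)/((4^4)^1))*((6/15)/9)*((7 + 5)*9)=-45927/3400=-13.51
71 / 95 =0.75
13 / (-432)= -13 / 432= -0.03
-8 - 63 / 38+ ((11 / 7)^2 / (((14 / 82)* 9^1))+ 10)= 228649 / 117306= 1.95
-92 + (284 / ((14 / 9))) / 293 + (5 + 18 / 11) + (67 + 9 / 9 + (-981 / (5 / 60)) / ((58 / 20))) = -2666833727 / 654269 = -4076.05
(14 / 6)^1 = 7 / 3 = 2.33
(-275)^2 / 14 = 75625 / 14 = 5401.79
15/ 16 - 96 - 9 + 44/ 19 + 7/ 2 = -29867/ 304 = -98.25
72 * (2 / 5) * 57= 8208 / 5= 1641.60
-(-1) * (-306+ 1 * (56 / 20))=-1516 / 5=-303.20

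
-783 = -783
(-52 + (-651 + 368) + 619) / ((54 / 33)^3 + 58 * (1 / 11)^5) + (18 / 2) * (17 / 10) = 56536153 / 705730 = 80.11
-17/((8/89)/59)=-89267/8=-11158.38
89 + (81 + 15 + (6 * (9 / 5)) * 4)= 1141 / 5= 228.20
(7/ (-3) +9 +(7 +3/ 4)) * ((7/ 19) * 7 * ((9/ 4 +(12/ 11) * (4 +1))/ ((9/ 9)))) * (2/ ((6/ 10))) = 4789505/ 5016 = 954.85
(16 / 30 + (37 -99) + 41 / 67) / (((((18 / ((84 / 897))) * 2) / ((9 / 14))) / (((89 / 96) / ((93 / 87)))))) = -157851379 / 1788546240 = -0.09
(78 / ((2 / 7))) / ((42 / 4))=26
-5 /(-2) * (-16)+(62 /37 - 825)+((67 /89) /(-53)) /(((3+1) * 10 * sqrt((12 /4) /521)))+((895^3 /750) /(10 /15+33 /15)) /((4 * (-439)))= -5884941803 /5587592 - 67 * sqrt(1563) /566040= -1053.22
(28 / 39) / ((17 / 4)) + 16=10720 / 663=16.17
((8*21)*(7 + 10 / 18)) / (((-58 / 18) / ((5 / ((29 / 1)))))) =-57120 / 841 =-67.92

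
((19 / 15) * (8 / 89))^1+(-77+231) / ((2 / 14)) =1439282 / 1335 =1078.11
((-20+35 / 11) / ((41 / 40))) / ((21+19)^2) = -37 / 3608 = -0.01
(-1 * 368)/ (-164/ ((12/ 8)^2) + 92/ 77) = 63756/ 12421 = 5.13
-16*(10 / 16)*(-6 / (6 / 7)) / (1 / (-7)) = -490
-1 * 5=-5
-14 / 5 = -2.80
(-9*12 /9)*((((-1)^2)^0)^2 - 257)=3072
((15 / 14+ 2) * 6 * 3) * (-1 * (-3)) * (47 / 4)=54567 / 28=1948.82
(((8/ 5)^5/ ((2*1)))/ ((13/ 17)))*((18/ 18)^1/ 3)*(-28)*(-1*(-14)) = -109182976/ 121875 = -895.86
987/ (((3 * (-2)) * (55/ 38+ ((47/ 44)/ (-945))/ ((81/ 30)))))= -350887383/ 3086422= -113.69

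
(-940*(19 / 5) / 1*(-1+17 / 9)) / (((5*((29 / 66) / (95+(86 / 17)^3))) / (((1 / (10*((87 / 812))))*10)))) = -6470742353152 / 2137155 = -3027736.57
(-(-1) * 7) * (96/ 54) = 112/ 9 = 12.44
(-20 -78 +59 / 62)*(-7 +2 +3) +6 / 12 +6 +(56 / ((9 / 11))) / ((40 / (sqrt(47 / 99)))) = 7*sqrt(517) / 135 +12437 / 62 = 201.78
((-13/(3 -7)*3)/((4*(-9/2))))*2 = -13/12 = -1.08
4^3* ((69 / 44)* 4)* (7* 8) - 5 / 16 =22481.14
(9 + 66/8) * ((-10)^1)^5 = -1725000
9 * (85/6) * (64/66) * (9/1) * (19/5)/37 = 46512/407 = 114.28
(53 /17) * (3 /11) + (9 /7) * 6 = 11211 /1309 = 8.56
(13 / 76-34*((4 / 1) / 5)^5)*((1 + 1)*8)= -10421564 / 59375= -175.52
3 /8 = 0.38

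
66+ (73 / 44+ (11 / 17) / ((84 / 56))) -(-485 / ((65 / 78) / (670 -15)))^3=124312759345439036795 / 2244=55397842845561068.09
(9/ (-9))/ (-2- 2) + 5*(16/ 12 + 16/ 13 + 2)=3599/ 156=23.07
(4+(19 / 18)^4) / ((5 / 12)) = 110045 / 8748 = 12.58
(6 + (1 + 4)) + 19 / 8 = 13.38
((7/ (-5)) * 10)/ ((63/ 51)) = -34/ 3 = -11.33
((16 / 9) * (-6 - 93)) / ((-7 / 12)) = 2112 / 7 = 301.71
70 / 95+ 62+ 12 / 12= 1211 / 19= 63.74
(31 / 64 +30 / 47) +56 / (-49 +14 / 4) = -4227 / 39104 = -0.11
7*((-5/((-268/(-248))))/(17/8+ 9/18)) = -2480/201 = -12.34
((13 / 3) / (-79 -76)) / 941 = -13 / 437565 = -0.00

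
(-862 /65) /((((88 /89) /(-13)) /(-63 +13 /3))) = -153436 /15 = -10229.07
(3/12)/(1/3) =3/4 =0.75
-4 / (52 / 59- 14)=118 / 387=0.30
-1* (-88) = 88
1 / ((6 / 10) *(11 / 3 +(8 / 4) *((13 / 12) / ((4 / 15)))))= 40 / 283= 0.14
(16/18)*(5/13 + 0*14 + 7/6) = 484/351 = 1.38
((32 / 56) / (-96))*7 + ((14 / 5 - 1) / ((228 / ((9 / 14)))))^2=-3535613 / 84907200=-0.04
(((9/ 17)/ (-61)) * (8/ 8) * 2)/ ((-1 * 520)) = 9/ 269620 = 0.00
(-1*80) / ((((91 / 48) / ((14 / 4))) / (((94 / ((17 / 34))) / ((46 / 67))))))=-12092160 / 299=-40442.01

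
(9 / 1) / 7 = 9 / 7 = 1.29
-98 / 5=-19.60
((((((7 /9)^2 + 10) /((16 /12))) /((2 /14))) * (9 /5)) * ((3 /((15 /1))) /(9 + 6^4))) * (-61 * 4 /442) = -366793 /43260750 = -0.01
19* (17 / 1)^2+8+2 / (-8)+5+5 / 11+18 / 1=242977 / 44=5522.20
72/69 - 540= -12396/23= -538.96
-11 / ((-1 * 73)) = 11 / 73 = 0.15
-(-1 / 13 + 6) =-77 / 13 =-5.92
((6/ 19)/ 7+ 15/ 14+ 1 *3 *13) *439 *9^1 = 42161121/ 266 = 158500.45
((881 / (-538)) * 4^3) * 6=-169152 / 269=-628.82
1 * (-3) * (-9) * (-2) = -54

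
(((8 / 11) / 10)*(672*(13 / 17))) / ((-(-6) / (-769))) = -4478656 / 935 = -4790.01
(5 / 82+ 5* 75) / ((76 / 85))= 2614175 / 6232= 419.48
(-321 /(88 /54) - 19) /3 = -9503 /132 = -71.99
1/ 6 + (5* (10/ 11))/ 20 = 13/ 33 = 0.39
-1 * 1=-1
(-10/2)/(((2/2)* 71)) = -5/71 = -0.07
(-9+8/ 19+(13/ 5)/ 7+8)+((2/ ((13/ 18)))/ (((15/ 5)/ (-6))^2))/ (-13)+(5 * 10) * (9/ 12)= 8190711/ 224770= 36.44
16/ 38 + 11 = 217/ 19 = 11.42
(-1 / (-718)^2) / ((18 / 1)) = -1 / 9279432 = -0.00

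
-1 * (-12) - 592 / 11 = -460 / 11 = -41.82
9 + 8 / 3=35 / 3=11.67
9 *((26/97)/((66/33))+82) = 71703/97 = 739.21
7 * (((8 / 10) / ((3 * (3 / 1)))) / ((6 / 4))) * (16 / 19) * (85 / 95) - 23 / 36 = -63617 / 194940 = -0.33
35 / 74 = 0.47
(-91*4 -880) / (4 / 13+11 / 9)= -813.12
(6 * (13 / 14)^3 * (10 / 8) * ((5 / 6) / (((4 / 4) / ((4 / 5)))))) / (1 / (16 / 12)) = 10985 / 2058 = 5.34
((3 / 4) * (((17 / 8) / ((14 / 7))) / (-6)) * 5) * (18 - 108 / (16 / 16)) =3825 / 64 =59.77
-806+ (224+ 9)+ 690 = 117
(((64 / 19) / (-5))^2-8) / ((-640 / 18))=76617 / 361000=0.21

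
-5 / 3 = -1.67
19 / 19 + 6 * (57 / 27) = 41 / 3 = 13.67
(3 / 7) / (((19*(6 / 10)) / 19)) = 0.71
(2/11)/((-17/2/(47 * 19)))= -3572/187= -19.10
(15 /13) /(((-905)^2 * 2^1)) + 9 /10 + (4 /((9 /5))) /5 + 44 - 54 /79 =44.66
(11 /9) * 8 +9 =169 /9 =18.78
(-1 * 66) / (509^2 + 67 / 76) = -5016 / 19690223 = -0.00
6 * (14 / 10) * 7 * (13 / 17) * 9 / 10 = 17199 / 425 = 40.47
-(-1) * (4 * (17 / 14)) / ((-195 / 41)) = -1394 / 1365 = -1.02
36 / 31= 1.16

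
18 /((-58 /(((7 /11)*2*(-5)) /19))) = 630 /6061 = 0.10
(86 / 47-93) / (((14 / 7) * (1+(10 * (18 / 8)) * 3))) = -0.67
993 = 993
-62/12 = -31/6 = -5.17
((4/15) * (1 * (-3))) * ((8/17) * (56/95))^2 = -802816/13041125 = -0.06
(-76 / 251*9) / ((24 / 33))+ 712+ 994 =854531 / 502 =1702.25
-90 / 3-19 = -49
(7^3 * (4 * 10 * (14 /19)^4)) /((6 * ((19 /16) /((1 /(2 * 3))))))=94.61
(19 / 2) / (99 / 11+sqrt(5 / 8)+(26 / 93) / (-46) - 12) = -209057304 / 61576519 - 86931099 * sqrt(10) / 307882595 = -4.29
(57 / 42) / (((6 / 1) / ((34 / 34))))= 0.23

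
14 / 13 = 1.08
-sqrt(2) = -1.41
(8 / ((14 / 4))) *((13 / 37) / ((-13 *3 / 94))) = -1504 / 777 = -1.94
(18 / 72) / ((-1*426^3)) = -1 / 309235104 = -0.00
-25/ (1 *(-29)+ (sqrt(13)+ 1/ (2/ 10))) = 25 *sqrt(13)/ 563+ 600/ 563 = 1.23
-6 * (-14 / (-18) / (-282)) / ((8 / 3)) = 7 / 1128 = 0.01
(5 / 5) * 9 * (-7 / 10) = -63 / 10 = -6.30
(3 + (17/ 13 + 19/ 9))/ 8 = 751/ 936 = 0.80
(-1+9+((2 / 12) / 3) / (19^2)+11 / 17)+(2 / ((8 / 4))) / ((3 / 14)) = 1470731 / 110466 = 13.31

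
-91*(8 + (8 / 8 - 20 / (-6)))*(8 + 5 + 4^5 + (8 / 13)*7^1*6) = -1192867.67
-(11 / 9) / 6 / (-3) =11 / 162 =0.07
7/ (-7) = -1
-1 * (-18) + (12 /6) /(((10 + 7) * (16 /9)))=2457 /136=18.07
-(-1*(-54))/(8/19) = -513/4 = -128.25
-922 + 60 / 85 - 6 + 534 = -6686 / 17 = -393.29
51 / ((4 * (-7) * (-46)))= 0.04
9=9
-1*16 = -16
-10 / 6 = -5 / 3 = -1.67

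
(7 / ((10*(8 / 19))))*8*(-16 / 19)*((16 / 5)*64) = -57344 / 25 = -2293.76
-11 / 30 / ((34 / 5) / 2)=-11 / 102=-0.11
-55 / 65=-11 / 13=-0.85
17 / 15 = 1.13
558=558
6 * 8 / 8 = 6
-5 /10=-1 /2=-0.50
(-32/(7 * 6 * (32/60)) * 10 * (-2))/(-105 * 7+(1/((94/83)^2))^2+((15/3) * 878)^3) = 15614979200/46238422753022036327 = 0.00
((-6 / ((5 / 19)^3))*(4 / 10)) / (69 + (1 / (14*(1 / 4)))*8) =-576156 / 311875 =-1.85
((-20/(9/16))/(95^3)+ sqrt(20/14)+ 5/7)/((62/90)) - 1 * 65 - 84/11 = -5861294788/81862165+ 45 * sqrt(70)/217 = -69.86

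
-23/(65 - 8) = -23/57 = -0.40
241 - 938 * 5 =-4449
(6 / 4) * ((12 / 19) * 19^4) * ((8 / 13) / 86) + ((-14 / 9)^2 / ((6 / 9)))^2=896.62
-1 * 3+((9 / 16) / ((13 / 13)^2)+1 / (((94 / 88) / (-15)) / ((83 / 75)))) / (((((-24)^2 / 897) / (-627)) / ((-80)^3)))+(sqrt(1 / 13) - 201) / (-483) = -56660820936252 / 7567 - sqrt(13) / 6279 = -7487884357.90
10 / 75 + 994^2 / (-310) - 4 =-1483852 / 465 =-3191.08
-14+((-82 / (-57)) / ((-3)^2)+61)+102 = 76519 / 513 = 149.16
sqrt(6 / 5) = sqrt(30) / 5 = 1.10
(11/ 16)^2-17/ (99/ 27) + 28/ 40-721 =-724.46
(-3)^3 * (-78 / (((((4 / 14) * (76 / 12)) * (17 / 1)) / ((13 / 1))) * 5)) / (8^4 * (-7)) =-41067 / 6615040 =-0.01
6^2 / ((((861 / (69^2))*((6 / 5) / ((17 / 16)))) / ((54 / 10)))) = 2185299 / 2296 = 951.79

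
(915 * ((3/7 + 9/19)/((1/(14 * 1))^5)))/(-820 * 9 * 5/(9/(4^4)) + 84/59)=-124433265600/294150001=-423.03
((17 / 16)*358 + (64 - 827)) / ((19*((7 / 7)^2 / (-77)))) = 235697 / 152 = 1550.64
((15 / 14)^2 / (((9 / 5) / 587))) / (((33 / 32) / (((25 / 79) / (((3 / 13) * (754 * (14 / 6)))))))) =7337500 / 25931829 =0.28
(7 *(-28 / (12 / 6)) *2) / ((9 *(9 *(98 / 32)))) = -0.79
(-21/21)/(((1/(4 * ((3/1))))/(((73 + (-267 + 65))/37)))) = 1548/37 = 41.84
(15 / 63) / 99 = 5 / 2079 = 0.00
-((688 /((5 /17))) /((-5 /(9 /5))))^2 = -709152.62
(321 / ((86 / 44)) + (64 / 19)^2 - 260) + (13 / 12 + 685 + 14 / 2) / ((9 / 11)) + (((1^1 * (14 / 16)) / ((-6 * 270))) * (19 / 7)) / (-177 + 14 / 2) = 26083887891337 / 34200273600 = 762.68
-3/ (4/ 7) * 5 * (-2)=52.50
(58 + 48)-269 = -163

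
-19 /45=-0.42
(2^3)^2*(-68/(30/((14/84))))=-1088/45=-24.18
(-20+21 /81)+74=1465 /27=54.26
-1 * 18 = -18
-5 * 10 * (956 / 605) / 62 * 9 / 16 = -10755 / 15004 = -0.72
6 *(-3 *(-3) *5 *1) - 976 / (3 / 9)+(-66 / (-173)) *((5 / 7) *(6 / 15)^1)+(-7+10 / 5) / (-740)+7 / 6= -1428474533 / 537684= -2656.72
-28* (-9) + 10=262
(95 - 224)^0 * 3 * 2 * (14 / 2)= 42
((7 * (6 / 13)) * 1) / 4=21 / 26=0.81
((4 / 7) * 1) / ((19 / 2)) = 0.06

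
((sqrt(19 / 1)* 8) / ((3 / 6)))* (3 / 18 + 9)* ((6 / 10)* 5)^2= 1320* sqrt(19)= 5753.75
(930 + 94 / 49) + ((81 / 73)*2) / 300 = 166674923 / 178850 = 931.93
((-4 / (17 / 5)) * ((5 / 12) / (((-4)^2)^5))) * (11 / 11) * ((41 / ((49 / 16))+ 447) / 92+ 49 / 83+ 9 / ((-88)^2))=-33778744775 / 12912674018951168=-0.00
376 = 376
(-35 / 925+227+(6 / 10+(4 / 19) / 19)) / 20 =15198479 / 1335700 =11.38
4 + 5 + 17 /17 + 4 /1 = 14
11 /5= 2.20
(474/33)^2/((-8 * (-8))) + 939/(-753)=960523/485936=1.98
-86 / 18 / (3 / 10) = -430 / 27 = -15.93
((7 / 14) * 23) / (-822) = -23 / 1644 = -0.01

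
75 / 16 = 4.69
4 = 4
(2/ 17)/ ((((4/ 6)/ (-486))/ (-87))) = 7461.53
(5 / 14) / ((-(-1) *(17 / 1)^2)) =5 / 4046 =0.00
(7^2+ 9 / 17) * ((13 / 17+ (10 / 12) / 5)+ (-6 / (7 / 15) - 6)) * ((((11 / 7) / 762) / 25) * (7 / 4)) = -59272169 / 462457800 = -0.13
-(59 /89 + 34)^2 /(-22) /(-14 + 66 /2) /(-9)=-9517225 /29798802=-0.32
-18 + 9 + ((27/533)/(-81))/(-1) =-14390/1599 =-9.00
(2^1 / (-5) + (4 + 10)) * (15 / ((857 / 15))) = 3060 / 857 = 3.57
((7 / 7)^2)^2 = 1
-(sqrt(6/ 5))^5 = -36*sqrt(30)/ 125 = -1.58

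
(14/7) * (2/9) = 4/9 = 0.44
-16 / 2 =-8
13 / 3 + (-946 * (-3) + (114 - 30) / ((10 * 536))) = 11426243 / 4020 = 2842.35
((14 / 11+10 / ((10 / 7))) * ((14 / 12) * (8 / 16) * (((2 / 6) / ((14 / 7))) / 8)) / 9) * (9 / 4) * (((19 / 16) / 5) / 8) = 12103 / 16220160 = 0.00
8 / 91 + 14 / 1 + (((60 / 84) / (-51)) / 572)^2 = 587455700857 / 41699273616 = 14.09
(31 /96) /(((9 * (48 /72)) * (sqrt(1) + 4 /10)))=155 /4032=0.04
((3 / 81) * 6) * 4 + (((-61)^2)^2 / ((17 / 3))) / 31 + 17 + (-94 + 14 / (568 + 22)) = 78742.74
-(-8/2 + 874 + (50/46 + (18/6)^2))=-20242/23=-880.09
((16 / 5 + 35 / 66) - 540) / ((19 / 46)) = -4070287 / 3135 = -1298.34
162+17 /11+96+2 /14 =19996 /77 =259.69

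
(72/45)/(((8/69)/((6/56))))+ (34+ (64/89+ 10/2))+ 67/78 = 20437007/485940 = 42.06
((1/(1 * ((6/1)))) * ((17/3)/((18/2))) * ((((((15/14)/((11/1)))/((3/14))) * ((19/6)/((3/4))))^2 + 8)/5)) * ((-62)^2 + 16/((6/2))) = 11239876264/11908215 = 943.88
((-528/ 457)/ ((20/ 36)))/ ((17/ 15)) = -14256/ 7769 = -1.83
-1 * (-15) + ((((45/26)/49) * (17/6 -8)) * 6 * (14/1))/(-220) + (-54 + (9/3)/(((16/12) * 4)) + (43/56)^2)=-16941565/448448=-37.78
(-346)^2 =119716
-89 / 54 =-1.65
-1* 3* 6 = -18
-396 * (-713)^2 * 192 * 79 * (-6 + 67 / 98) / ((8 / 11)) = 1093737219922512 / 49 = 22321167753520.65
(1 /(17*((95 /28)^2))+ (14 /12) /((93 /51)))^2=338685094753201 /814363222702500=0.42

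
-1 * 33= -33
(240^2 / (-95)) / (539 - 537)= -5760 / 19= -303.16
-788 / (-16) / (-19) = -197 / 76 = -2.59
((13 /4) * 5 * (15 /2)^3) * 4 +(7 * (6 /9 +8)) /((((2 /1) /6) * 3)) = 659581 /24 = 27482.54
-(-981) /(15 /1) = 327 /5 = 65.40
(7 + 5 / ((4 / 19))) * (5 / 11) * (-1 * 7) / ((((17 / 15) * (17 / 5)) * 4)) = -322875 / 50864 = -6.35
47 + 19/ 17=818/ 17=48.12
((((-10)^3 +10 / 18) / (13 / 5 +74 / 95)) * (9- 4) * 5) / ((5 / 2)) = -2957.86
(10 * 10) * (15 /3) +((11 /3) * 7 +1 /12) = 2103 /4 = 525.75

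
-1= -1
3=3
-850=-850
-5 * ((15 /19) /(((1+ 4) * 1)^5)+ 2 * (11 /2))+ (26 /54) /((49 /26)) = -172018094 /3142125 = -54.75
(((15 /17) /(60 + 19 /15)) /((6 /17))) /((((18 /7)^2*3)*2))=1225 /1191024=0.00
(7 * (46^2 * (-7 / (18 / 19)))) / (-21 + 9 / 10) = 9849980 / 1809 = 5444.99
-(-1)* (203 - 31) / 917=172 / 917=0.19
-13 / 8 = -1.62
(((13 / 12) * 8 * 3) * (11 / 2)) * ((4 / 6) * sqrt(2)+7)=286 * sqrt(2) / 3+1001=1135.82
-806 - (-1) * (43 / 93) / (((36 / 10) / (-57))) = -453833 / 558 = -813.32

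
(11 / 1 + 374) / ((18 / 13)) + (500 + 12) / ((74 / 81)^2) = 21968389 / 24642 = 891.50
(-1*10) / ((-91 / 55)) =550 / 91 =6.04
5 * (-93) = -465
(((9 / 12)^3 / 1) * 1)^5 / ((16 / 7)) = 100442349 / 17179869184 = 0.01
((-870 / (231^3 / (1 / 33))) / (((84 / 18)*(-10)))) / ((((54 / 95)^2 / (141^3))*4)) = 27173074675 / 273350046816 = 0.10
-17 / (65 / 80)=-272 / 13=-20.92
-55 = -55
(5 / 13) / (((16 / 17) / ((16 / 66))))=85 / 858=0.10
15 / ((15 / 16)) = 16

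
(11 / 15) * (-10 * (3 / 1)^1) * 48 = -1056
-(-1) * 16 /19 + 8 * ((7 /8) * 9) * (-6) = -7166 /19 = -377.16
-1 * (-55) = 55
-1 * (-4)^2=-16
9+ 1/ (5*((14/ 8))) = 319/ 35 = 9.11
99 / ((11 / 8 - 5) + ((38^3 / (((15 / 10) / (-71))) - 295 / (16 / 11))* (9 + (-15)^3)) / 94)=74448 / 69944870833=0.00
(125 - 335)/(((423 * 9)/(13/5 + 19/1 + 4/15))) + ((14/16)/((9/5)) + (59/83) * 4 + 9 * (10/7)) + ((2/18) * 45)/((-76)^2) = 191397173897/12775743792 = 14.98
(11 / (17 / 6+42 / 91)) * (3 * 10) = 25740 / 257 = 100.16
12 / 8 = 3 / 2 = 1.50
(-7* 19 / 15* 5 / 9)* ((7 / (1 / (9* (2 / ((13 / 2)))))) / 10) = -1862 / 195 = -9.55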